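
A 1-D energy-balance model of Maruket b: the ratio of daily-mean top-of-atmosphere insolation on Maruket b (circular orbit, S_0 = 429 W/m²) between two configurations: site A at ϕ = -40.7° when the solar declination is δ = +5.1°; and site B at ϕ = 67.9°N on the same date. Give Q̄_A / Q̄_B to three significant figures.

Q̄_A / Q̄_B ≈ 1.30

— Configuration A (ϕ=-40.7°):
cos h₀ = −tan(-40.7°) tan(+5.100°) = 0.0768, h₀ = 1.4940 rad.
Bracket: h₀ sin ϕ sin δ + cos ϕ cos δ sin h₀ = 1.4940×-0.65210×0.08889 + 0.75813×0.99604×0.99705 = -0.086600 + 0.752900 = 0.666300.
Q̄ = (S_0/π) × [bracket] = (429/π) × 0.666300 = 90.987 W/m².
— Configuration B (ϕ=+67.9°):
cos h₀ = −tan(+67.9°) tan(+5.100°) = -0.2198, h₀ = 1.7924 rad.
Bracket: h₀ sin ϕ sin δ + cos ϕ cos δ sin h₀ = 1.7924×0.92653×0.08889 + 0.37622×0.99604×0.97555 = 0.147621 + 0.365568 = 0.513189.
Q̄ = (S_0/π) × [bracket] = (429/π) × 0.513189 = 70.078 W/m².
Ratio Q̄_A / Q̄_B = 90.987 / 70.078 = 1.298.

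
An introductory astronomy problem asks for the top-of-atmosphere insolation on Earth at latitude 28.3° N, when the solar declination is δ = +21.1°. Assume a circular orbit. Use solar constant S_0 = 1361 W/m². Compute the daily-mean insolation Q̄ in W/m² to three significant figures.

Q̄ ≈ 480 W/m²

cos h₀ = −tan(+28.3°) tan(+21.100°) = -0.2078, h₀ = 1.7801 rad.
Bracket: h₀ sin ϕ sin δ + cos ϕ cos δ sin h₀ = 1.7801×0.47409×0.36000 + 0.88048×0.93295×0.97818 = 0.303814 + 0.803520 = 1.107334.
Q̄ = (S_0/π) × [bracket] = (1361/π) × 1.107334 = 479.7 W/m².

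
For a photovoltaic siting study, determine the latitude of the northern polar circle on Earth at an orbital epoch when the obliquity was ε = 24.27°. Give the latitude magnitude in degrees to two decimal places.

65.73°

The polar circle is the lowest latitude that experiences at least one full rotation of continuous daylight at the northern-summer solstice; it lies at |φ| = 90° − ε = 90° − 24.27° = 65.73°.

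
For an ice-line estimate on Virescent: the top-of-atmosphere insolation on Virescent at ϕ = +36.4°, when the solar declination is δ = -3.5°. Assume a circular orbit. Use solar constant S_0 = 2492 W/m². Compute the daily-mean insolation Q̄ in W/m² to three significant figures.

Q̄ ≈ 593 W/m²

cos h₀ = −tan(+36.4°) tan(-3.500°) = 0.0451, h₀ = 1.5257 rad.
Bracket: h₀ sin ϕ sin δ + cos ϕ cos δ sin h₀ = 1.5257×0.59342×-0.06105 + 0.80489×0.99813×0.99898 = -0.055274 + 0.802565 = 0.747291.
Q̄ = (S_0/π) × [bracket] = (2492/π) × 0.747291 = 592.8 W/m².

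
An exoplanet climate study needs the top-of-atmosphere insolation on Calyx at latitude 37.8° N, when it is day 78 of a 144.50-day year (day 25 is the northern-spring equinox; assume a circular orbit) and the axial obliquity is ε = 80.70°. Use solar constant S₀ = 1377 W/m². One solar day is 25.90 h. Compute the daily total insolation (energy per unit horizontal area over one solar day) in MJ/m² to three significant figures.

Solar longitude: λ_s = 360° × (78 − 25)/144.50 = 132.042°.
sin δ = sin 80.70° × sin 132.042° = 0.73290, so δ = +47.130°.
cos H₀ = −tan(+37.8°) tan(+47.130°) = -0.8356, H₀ = 2.5600 rad.
Bracket: H₀ sin φ sin δ + cos φ cos δ sin H₀ = 2.5600×0.61291×0.73290 + 0.79016×0.68034×0.54933 = 1.149956 + 0.295307 = 1.445263.
Q̄ = (S₀/π) × [bracket] = (1377/π) × 1.445263 = 633.48 W/m².
Daily total = Q̄ × 25.90 h × 3600 s/h = 633.48 × 25.90 × 3600 / 10⁶ = 59.07 MJ/m².

59.1 MJ/m²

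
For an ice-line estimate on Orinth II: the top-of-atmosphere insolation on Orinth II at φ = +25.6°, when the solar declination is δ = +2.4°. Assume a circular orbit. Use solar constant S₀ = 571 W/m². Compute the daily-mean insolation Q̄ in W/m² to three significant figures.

Q̄ ≈ 169 W/m²

cos H₀ = −tan(+25.6°) tan(+2.400°) = -0.0201, H₀ = 1.5909 rad.
Bracket: H₀ sin φ sin δ + cos φ cos δ sin H₀ = 1.5909×0.43209×0.04188 + 0.90183×0.99912×0.99980 = 0.028789 + 0.900856 = 0.929645.
Q̄ = (S₀/π) × [bracket] = (571/π) × 0.929645 = 169.0 W/m².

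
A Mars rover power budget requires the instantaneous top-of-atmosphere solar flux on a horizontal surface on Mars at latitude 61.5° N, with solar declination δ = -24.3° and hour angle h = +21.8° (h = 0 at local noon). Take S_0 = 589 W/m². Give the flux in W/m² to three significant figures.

24.8 W/m²

cos θ_z = sin ϕ sin δ + cos ϕ cos δ cos h = -0.361646 + 0.403784 = 0.042138.
Flux = S_0 · cos θ_z = 589 × 0.042138 = 24.82 W/m².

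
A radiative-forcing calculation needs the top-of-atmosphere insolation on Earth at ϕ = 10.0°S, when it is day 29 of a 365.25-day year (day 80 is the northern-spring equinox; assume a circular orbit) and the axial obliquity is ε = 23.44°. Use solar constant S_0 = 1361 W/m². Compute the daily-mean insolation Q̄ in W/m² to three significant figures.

Q̄ ≈ 443 W/m²

Solar longitude: L_s = 360° × (29 − 80)/365.25 = -50.267°, i.e. -50.267° + 360° = 309.733°.
sin δ = sin 23.44° × sin 309.733° = -0.30591, so δ = -17.813°.
cos h₀ = −tan(-10.0°) tan(-17.813°) = -0.0567, h₀ = 1.6275 rad.
Bracket: h₀ sin ϕ sin δ + cos ϕ cos δ sin h₀ = 1.6275×-0.17365×-0.30591 + 0.98481×0.95206×0.99839 = 0.086455 + 0.936089 = 1.022544.
Q̄ = (S_0/π) × [bracket] = (1361/π) × 1.022544 = 443.0 W/m².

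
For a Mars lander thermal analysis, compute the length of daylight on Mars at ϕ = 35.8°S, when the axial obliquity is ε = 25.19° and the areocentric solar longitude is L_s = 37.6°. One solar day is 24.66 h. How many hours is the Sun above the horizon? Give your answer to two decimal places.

sin δ = sin 25.19° × sin 37.6° = 0.25969, so δ = +15.052°.
cos h₀ = −tan ϕ · tan δ = −tan(-35.8°) × tan(+15.052°) = 0.1939, so h₀ = 1.3756 rad = 78.82°.
Daylight = 2h₀/(2π) × 24.66 h = (1.3756/π) × 24.66 = 10.80 h.

10.80 h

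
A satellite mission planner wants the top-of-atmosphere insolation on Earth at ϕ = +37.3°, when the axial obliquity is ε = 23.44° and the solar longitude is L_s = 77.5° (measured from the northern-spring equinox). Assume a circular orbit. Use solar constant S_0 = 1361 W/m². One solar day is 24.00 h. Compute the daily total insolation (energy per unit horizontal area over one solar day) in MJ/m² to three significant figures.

Solar declination: sin δ = sin ε · sin L_s = sin 23.44° × sin 77.5° = 0.38836, so δ = +22.852°.
cos h₀ = −tan(+37.3°) tan(+22.852°) = -0.3211, h₀ = 1.8976 rad.
Bracket: h₀ sin ϕ sin δ + cos ϕ cos δ sin h₀ = 1.8976×0.60599×0.38836 + 0.79547×0.92151×0.94706 = 0.446586 + 0.694227 = 1.140813.
Q̄ = (S_0/π) × [bracket] = (1361/π) × 1.140813 = 494.22 W/m².
Daily total = Q̄ × 24.00 h × 3600 s/h = 494.22 × 24.00 × 3600 / 10⁶ = 42.70 MJ/m².

42.7 MJ/m²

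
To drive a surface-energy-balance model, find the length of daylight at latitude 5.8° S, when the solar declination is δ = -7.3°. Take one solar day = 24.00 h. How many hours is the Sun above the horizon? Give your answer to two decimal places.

cos h₀ = −tan ϕ · tan δ = −tan(-5.8°) × tan(-7.300°) = -0.0130, so h₀ = 1.5838 rad = 90.75°.
Daylight = 2h₀/(2π) × 24.00 h = (1.5838/π) × 24.00 = 12.10 h.

12.10 h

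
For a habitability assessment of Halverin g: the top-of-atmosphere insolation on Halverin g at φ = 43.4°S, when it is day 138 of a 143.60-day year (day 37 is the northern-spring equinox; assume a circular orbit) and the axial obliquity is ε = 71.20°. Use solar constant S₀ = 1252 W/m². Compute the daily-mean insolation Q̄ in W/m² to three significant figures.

Q̄ ≈ 780 W/m²

Solar longitude: λ_s = 360° × (138 − 37)/143.60 = 253.203°.
sin δ = sin 71.20° × sin 253.203° = -0.90626, so δ = -64.994°.
cos H₀ = −tan(-43.4°) tan(-64.994°) = -2.0274 ≤ −1 ⇒ polar day, H₀ = π.
Bracket: H₀ sin φ sin δ + cos φ cos δ sin H₀ = 3.1416×-0.68709×-0.90626 + 0.72657×0.42272×0.00000 = 1.956218 + 0.000000 = 1.956218.
Q̄ = (S₀/π) × [bracket] = (1252/π) × 1.956218 = 779.6 W/m².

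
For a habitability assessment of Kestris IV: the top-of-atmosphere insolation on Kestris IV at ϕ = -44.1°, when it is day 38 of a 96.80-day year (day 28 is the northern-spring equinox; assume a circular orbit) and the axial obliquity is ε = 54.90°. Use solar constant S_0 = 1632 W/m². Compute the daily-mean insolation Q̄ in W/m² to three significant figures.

Solar longitude: L_s = 360° × (38 − 28)/96.80 = 37.190°.
sin δ = sin 54.90° × sin 37.190° = 0.49454, so δ = +29.639°.
cos h₀ = −tan(-44.1°) tan(+29.639°) = 0.5514, h₀ = 0.9868 rad.
Bracket: h₀ sin ϕ sin δ + cos ϕ cos δ sin h₀ = 0.9868×-0.69591×0.49454 + 0.71813×0.86915×0.83425 = -0.339612 + 0.520708 = 0.181096.
Q̄ = (S_0/π) × [bracket] = (1632/π) × 0.181096 = 94.08 W/m².

Q̄ ≈ 94.1 W/m²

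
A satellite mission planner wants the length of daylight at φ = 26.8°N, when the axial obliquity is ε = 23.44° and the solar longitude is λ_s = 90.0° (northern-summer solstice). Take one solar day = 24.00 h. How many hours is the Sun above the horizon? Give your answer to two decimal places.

13.69 h

Solar declination: sin δ = sin ε · sin λ_s = sin 23.44° × sin 90.0° = 0.39779, so δ = +23.440°.
cos H₀ = −tan φ · tan δ = −tan(+26.8°) × tan(+23.440°) = -0.2190, so H₀ = 1.7916 rad = 102.65°.
Daylight = 2H₀/(2π) × 24.00 h = (1.7916/π) × 24.00 = 13.69 h.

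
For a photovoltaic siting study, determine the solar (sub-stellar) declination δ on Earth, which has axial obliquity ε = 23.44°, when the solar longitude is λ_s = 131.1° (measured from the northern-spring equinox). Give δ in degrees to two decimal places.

δ = +17.44°

sin δ = sin ε · sin λ_s = sin 23.44° × sin 131.1° = 0.299759.
δ = arcsin(0.299759) = +17.44°.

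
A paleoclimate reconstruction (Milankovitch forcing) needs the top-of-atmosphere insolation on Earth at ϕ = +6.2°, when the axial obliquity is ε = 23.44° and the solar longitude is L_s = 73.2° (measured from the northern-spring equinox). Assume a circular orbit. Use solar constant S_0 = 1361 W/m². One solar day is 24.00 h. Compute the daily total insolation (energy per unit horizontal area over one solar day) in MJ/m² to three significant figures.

36.9 MJ/m²

Solar declination: sin δ = sin ε · sin L_s = sin 23.44° × sin 73.2° = 0.38081, so δ = +22.384°.
cos h₀ = −tan(+6.2°) tan(+22.384°) = -0.0447, h₀ = 1.6156 rad.
Bracket: h₀ sin ϕ sin δ + cos ϕ cos δ sin h₀ = 1.6156×0.10800×0.38081 + 0.99415×0.92465×0.99900 = 0.066446 + 0.918322 = 0.984768.
Q̄ = (S_0/π) × [bracket] = (1361/π) × 0.984768 = 426.62 W/m².
Daily total = Q̄ × 24.00 h × 3600 s/h = 426.62 × 24.00 × 3600 / 10⁶ = 36.86 MJ/m².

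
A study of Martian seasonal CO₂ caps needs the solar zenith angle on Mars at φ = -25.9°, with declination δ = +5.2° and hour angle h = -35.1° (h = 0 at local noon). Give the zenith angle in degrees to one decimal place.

θ_z = 46.1°

cos θ_z = sin φ sin δ + cos φ cos δ cos h = -0.039588 + 0.732944 = 0.693356.
θ_z = arccos(0.693356) = 46.1°.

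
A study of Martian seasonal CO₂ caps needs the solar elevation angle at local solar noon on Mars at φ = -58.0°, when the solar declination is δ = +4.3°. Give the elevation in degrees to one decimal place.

At local noon the hour angle is zero, so the zenith angle equals |φ − δ| = |-58.0° − (+4.300°)| = 62.300°.
Elevation = 90° − 62.300° = 27.7°.

27.7°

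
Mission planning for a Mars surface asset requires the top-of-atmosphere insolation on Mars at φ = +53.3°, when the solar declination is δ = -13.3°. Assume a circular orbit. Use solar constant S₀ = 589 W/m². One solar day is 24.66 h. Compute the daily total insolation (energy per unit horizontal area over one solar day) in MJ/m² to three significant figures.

cos H₀ = −tan(+53.3°) tan(-13.300°) = 0.3171, H₀ = 1.2481 rad.
Bracket: H₀ sin φ sin δ + cos φ cos δ sin H₀ = 1.2481×0.80178×-0.23005 + 0.59763×0.97318×0.94838 = -0.230211 + 0.551579 = 0.321368.
Q̄ = (S₀/π) × [bracket] = (589/π) × 0.321368 = 60.252 W/m².
Daily total = Q̄ × 24.66 h × 3600 s/h = 60.252 × 24.66 × 3600 / 10⁶ = 5.349 MJ/m².

5.35 MJ/m²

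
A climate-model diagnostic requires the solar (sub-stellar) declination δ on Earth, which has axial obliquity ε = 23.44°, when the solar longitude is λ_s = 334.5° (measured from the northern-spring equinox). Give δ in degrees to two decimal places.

sin δ = sin ε · sin λ_s = sin 23.44° × sin 334.5° = -0.171252.
δ = arcsin(-0.171252) = -9.86°.

δ = -9.86°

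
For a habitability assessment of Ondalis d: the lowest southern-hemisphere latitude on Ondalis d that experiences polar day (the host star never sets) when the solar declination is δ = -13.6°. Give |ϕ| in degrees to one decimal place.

Polar day requires cos h₀ = −tan ϕ tan δ ≤ −1, i.e. tan ϕ tan δ ≥ 1.
The boundary is |tan ϕ| · |tan δ| = 1, so |ϕ| = 90° − |δ| = 90° − 13.6° = 76.4° in the southern hemisphere.

|ϕ| = 76.4°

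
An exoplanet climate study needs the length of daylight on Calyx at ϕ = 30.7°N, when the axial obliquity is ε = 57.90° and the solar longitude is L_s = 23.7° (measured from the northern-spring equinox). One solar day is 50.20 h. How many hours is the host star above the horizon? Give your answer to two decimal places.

28.56 h

Solar declination: sin δ = sin ε · sin L_s = sin 57.90° × sin 23.7° = 0.34050, so δ = +19.907°.
cos h₀ = −tan ϕ · tan δ = −tan(+30.7°) × tan(+19.907°) = -0.2150, so h₀ = 1.7875 rad = 102.42°.
Daylight = 2h₀/(2π) × 50.20 h = (1.7875/π) × 50.20 = 28.56 h.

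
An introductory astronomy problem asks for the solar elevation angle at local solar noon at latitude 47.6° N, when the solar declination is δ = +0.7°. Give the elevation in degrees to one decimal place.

At local noon the hour angle is zero, so the zenith angle equals |φ − δ| = |+47.6° − (+0.700°)| = 46.900°.
Elevation = 90° − 46.900° = 43.1°.

43.1°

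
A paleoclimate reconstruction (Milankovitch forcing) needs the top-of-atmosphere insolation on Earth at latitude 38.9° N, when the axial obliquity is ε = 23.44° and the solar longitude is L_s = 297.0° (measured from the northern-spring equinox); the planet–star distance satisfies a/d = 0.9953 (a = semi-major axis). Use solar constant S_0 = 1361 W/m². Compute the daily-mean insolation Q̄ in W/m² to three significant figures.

Solar declination: sin δ = sin ε · sin L_s = sin 23.44° × sin 297.0° = -0.35443, so δ = -20.759°.
cos h₀ = −tan(+38.9°) tan(-20.759°) = 0.3058, h₀ = 1.2600 rad.
Bracket: h₀ sin ϕ sin δ + cos ϕ cos δ sin h₀ = 1.2600×0.62796×-0.35443 + 0.77824×0.93508×0.95208 = -0.280436 + 0.692844 = 0.412408.
Inverse-square distance factor (a/d)² = 0.9953² = 0.990622.
Q̄ = (S_0/π) × 0.990622 × [bracket] = (1361/π) × 0.990622 × 0.412408 = 177.0 W/m².

Q̄ ≈ 177 W/m²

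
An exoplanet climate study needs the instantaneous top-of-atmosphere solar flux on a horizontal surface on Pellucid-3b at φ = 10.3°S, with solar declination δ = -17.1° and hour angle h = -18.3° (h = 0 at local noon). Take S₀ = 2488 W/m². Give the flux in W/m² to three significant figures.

2.35e+03 W/m²

cos θ_z = sin φ sin δ + cos φ cos δ cos h = 0.052575 + 0.892831 = 0.945406.
Flux = S₀ · cos θ_z = 2488 × 0.945406 = 2352 W/m².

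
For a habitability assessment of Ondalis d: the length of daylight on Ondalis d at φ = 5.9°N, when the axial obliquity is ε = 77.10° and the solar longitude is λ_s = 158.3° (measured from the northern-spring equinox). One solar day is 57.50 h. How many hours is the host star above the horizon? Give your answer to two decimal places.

Solar declination: sin δ = sin ε · sin λ_s = sin 77.10° × sin 158.3° = 0.36041, so δ = +21.126°.
cos H₀ = −tan φ · tan δ = −tan(+5.9°) × tan(+21.126°) = -0.0399, so H₀ = 1.6107 rad = 92.29°.
Daylight = 2H₀/(2π) × 57.50 h = (1.6107/π) × 57.50 = 29.48 h.

29.48 h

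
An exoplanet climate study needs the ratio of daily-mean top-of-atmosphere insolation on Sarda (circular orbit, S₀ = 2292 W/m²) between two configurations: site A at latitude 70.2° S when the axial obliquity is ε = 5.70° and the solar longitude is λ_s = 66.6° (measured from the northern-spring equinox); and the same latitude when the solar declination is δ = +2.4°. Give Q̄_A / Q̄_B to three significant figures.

— Configuration A (φ=-70.2°):
Solar declination: sin δ = sin ε · sin λ_s = sin 5.70° × sin 66.6° = 0.09115, so δ = +5.230°.
cos H₀ = −tan(-70.2°) tan(+5.230°) = 0.2542, H₀ = 1.3137 rad.
Bracket: H₀ sin φ sin δ + cos φ cos δ sin H₀ = 1.3137×-0.94088×0.09115 + 0.33874×0.99584×0.96714 = -0.112665 + 0.326246 = 0.213581.
Q̄ = (S₀/π) × [bracket] = (2292/π) × 0.213581 = 155.82 W/m².
— Configuration B (φ=-70.2°):
cos H₀ = −tan(-70.2°) tan(+2.400°) = 0.1164, H₀ = 1.4541 rad.
Bracket: H₀ sin φ sin δ + cos φ cos δ sin H₀ = 1.4541×-0.94088×0.04188 + 0.33874×0.99912×0.99320 = -0.057297 + 0.336141 = 0.278844.
Q̄ = (S₀/π) × [bracket] = (2292/π) × 0.278844 = 203.44 W/m².
Ratio Q̄_A / Q̄_B = 155.82 / 203.44 = 0.7659.

Q̄_A / Q̄_B ≈ 0.766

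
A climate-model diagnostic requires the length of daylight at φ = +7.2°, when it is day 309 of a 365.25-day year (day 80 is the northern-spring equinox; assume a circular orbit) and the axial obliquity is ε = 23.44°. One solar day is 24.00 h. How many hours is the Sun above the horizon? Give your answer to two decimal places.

Solar longitude: λ_s = 360° × (309 − 80)/365.25 = 225.708°.
sin δ = sin 23.44° × sin 225.708° = -0.28474, so δ = -16.543°.
cos H₀ = −tan φ · tan δ = −tan(+7.2°) × tan(-16.543°) = 0.0375, so H₀ = 1.5333 rad = 87.85°.
Daylight = 2H₀/(2π) × 24.00 h = (1.5333/π) × 24.00 = 11.71 h.

11.71 h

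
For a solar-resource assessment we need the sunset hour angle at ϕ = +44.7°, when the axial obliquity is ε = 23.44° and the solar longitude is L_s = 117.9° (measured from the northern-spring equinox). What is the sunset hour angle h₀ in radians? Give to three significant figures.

Solar declination: sin δ = sin ε · sin L_s = sin 23.44° × sin 117.9° = 0.35155, so δ = +20.582°.
cos h₀ = −tan ϕ · tan δ = −tan(+44.7°) × tan(+20.582°) = -0.3716, so h₀ = 1.9515 rad = 111.81°.

h₀ = 1.95 rad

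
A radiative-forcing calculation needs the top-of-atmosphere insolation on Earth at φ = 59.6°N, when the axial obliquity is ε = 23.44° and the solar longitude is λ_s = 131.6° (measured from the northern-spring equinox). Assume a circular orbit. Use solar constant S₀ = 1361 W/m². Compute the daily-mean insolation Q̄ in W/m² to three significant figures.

Q̄ ≈ 414 W/m²

Solar declination: sin δ = sin ε · sin λ_s = sin 23.44° × sin 131.6° = 0.29747, so δ = +17.305°.
cos H₀ = −tan(+59.6°) tan(+17.305°) = -0.5311, H₀ = 2.1306 rad.
Bracket: H₀ sin φ sin δ + cos φ cos δ sin H₀ = 2.1306×0.86251×0.29747 + 0.50603×0.95473×0.84734 = 0.546650 + 0.409369 = 0.956019.
Q̄ = (S₀/π) × [bracket] = (1361/π) × 0.956019 = 414.2 W/m².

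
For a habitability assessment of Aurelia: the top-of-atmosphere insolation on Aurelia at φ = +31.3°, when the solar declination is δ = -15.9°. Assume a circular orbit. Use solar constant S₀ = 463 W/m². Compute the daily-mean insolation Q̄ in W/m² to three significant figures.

Q̄ ≈ 90.0 W/m²

cos H₀ = −tan(+31.3°) tan(-15.900°) = 0.1732, H₀ = 1.3967 rad.
Bracket: H₀ sin φ sin δ + cos φ cos δ sin H₀ = 1.3967×0.51952×-0.27396 + 0.85446×0.96174×0.98489 = -0.198789 + 0.809351 = 0.610562.
Q̄ = (S₀/π) × [bracket] = (463/π) × 0.610562 = 89.98 W/m².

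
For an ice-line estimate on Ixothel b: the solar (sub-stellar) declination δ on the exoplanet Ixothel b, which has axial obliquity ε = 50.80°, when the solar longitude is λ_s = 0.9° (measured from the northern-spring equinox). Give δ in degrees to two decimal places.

sin δ = sin ε · sin λ_s = sin 50.80° × sin 0.9° = 0.012172.
δ = arcsin(0.012172) = +0.70°.

δ = +0.70°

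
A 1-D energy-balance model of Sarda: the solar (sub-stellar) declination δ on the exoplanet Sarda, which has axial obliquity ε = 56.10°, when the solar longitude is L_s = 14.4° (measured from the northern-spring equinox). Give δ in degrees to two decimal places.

sin δ = sin ε · sin L_s = sin 56.10° × sin 14.4° = 0.206416.
δ = arcsin(0.206416) = +11.91°.

δ = +11.91°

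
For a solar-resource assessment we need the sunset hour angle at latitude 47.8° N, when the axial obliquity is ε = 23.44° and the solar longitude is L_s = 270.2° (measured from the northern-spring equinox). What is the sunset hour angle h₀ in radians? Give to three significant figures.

h₀ = 1.07 rad

Solar declination: sin δ = sin ε · sin L_s = sin 23.44° × sin 270.2° = -0.39779, so δ = -23.440°.
cos h₀ = −tan ϕ · tan δ = −tan(+47.8°) × tan(-23.440°) = 0.4782, so h₀ = 1.0722 rad = 61.44°.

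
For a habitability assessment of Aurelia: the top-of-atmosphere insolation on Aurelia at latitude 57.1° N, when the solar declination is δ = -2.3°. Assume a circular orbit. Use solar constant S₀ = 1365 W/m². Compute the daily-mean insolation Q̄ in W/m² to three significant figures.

Q̄ ≈ 213 W/m²

cos H₀ = −tan(+57.1°) tan(-2.300°) = 0.0621, H₀ = 1.5087 rad.
Bracket: H₀ sin φ sin δ + cos φ cos δ sin H₀ = 1.5087×0.83962×-0.04013 + 0.54317×0.99919×0.99807 = -0.050834 + 0.541683 = 0.490849.
Q̄ = (S₀/π) × [bracket] = (1365/π) × 0.490849 = 213.3 W/m².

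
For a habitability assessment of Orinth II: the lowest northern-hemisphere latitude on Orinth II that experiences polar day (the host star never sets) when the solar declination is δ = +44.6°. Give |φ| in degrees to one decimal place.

Polar day requires cos H₀ = −tan φ tan δ ≤ −1, i.e. tan φ tan δ ≥ 1.
The boundary is |tan φ| · |tan δ| = 1, so |φ| = 90° − |δ| = 90° − 44.6° = 45.4° in the northern hemisphere.

|φ| = 45.4°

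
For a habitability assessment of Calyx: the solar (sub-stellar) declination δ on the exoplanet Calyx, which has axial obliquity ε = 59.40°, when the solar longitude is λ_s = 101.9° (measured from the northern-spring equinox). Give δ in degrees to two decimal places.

sin δ = sin ε · sin λ_s = sin 59.40° × sin 101.9° = 0.842244.
δ = arcsin(0.842244) = +57.38°.

δ = +57.38°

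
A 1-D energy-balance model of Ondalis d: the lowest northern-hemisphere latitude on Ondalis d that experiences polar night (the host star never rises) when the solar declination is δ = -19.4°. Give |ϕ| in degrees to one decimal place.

|ϕ| = 70.6°

Polar night requires cos h₀ = −tan ϕ tan δ ≥ 1, i.e. tan ϕ tan δ ≤ −1.
The boundary is |tan ϕ| · |tan δ| = 1, so |ϕ| = 90° − |δ| = 90° − 19.4° = 70.6° in the northern hemisphere.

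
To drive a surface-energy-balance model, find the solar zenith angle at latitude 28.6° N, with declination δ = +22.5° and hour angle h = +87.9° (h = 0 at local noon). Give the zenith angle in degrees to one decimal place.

θ_z = 77.7°

cos θ_z = sin φ sin δ + cos φ cos δ cos h = 0.183187 + 0.029724 = 0.212911.
θ_z = arccos(0.212911) = 77.7°.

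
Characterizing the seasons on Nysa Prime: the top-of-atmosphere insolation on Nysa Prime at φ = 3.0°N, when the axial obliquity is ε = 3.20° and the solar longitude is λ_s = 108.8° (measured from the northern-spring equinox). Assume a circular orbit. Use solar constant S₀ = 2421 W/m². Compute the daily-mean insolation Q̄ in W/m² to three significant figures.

Solar declination: sin δ = sin ε · sin λ_s = sin 3.20° × sin 108.8° = 0.05284, so δ = +3.029°.
cos H₀ = −tan(+3.0°) tan(+3.029°) = -0.0028, H₀ = 1.5736 rad.
Bracket: H₀ sin φ sin δ + cos φ cos δ sin H₀ = 1.5736×0.05234×0.05284 + 0.99863×0.99860×1.00000 = 0.004352 + 0.997232 = 1.001584.
Q̄ = (S₀/π) × [bracket] = (2421/π) × 1.001584 = 771.8 W/m².

Q̄ ≈ 772 W/m²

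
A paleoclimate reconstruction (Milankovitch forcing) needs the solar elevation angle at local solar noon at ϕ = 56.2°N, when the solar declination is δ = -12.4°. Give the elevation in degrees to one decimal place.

21.4°

At local noon the hour angle is zero, so the zenith angle equals |ϕ − δ| = |+56.2° − (-12.400°)| = 68.600°.
Elevation = 90° − 68.600° = 21.4°.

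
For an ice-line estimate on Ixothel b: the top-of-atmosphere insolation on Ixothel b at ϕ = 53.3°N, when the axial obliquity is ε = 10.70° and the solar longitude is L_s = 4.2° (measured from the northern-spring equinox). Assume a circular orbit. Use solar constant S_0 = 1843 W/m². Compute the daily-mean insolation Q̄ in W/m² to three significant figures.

Q̄ ≈ 361 W/m²

Solar declination: sin δ = sin ε · sin L_s = sin 10.70° × sin 4.2° = 0.01360, so δ = +0.779°.
cos h₀ = −tan(+53.3°) tan(+0.779°) = -0.0182, h₀ = 1.5890 rad.
Bracket: h₀ sin ϕ sin δ + cos ϕ cos δ sin h₀ = 1.5890×0.80178×0.01360 + 0.59763×0.99991×0.99983 = 0.017327 + 0.597475 = 0.614802.
Q̄ = (S_0/π) × [bracket] = (1843/π) × 0.614802 = 360.7 W/m².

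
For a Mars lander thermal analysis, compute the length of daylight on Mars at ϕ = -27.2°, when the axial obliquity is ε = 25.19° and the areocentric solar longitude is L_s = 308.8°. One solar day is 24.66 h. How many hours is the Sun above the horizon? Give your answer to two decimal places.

13.76 h

sin δ = sin 25.19° × sin 308.8° = -0.33170, so δ = -19.372°.
cos h₀ = −tan ϕ · tan δ = −tan(-27.2°) × tan(-19.372°) = -0.1807, so h₀ = 1.7525 rad = 100.41°.
Daylight = 2h₀/(2π) × 24.66 h = (1.7525/π) × 24.66 = 13.76 h.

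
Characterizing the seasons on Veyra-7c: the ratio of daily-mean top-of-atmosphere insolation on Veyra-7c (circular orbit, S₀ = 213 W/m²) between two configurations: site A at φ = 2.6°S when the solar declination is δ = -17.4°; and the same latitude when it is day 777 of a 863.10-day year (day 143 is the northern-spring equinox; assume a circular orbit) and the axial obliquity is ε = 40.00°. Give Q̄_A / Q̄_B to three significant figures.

Q̄_A / Q̄_B ≈ 1.20

— Configuration A (φ=-2.6°):
cos H₀ = −tan(-2.6°) tan(-17.400°) = -0.0142, H₀ = 1.5850 rad.
Bracket: H₀ sin φ sin δ + cos φ cos δ sin H₀ = 1.5850×-0.04536×-0.29904 + 0.99897×0.95424×0.99990 = 0.021500 + 0.953162 = 0.974662.
Q̄ = (S₀/π) × [bracket] = (213/π) × 0.974662 = 66.082 W/m².
— Configuration B (φ=-2.6°):
Solar longitude: λ_s = 360° × (777 − 143)/863.10 = 264.442°.
sin δ = sin 40.00° × sin 264.442° = -0.63977, so δ = -39.774°.
cos H₀ = −tan(-2.6°) tan(-39.774°) = -0.0378, H₀ = 1.6086 rad.
Bracket: H₀ sin φ sin δ + cos φ cos δ sin H₀ = 1.6086×-0.04536×-0.63977 + 0.99897×0.76857×0.99929 = 0.046682 + 0.767233 = 0.813915.
Q̄ = (S₀/π) × [bracket] = (213/π) × 0.813915 = 55.183 W/m².
Ratio Q̄_A / Q̄_B = 66.082 / 55.183 = 1.198.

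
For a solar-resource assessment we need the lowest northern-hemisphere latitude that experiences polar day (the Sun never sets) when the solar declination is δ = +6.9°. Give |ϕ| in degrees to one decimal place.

Polar day requires cos h₀ = −tan ϕ tan δ ≤ −1, i.e. tan ϕ tan δ ≥ 1.
The boundary is |tan ϕ| · |tan δ| = 1, so |ϕ| = 90° − |δ| = 90° − 6.9° = 83.1° in the northern hemisphere.

|ϕ| = 83.1°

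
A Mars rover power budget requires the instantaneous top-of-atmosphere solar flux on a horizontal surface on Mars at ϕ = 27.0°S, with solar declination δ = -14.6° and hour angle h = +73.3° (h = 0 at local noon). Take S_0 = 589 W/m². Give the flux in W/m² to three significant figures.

213 W/m²

cos θ_z = sin ϕ sin δ + cos ϕ cos δ cos h = 0.114437 + 0.247772 = 0.362209.
Flux = S_0 · cos θ_z = 589 × 0.362209 = 213.3 W/m².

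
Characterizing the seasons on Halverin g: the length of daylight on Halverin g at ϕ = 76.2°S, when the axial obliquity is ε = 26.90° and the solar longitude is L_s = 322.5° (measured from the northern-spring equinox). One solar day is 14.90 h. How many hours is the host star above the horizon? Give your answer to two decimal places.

14.90 h

Solar declination: sin δ = sin ε · sin L_s = sin 26.90° × sin 322.5° = -0.27542, so δ = -15.987°.
Sunrise equation: cos h₀ = −tan ϕ · tan δ = -1.1664 ≤ −1, so the host star never sets (polar day) and h₀ = π.
Daylight = 2h₀/(2π) × 14.90 h = (3.1416/π) × 14.90 = 14.90 h.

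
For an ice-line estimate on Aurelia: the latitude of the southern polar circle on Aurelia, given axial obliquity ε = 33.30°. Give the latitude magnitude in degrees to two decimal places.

The polar circle is the lowest latitude that experiences at least one full rotation of continuous darkness at the northern-summer solstice; it lies at |ϕ| = 90° − ε = 90° − 33.30° = 56.70°.

56.70°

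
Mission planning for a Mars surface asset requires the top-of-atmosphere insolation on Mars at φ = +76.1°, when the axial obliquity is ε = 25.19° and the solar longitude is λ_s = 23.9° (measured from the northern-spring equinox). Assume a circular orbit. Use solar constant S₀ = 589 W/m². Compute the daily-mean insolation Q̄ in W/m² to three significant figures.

Solar declination: sin δ = sin ε · sin λ_s = sin 25.19° × sin 23.9° = 0.17244, so δ = +9.930°.
cos H₀ = −tan(+76.1°) tan(+9.930°) = -0.7074, H₀ = 2.3566 rad.
Bracket: H₀ sin φ sin δ + cos φ cos δ sin H₀ = 2.3566×0.97072×0.17244 + 0.24023×0.98502×0.70683 = 0.394474 + 0.167258 = 0.561732.
Q̄ = (S₀/π) × [bracket] = (589/π) × 0.561732 = 105.3 W/m².

Q̄ ≈ 105 W/m²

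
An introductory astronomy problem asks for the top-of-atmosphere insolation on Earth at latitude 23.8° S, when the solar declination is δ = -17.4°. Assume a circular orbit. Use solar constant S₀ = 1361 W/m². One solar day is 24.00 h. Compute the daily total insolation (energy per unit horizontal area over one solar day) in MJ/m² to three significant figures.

40.1 MJ/m²

cos H₀ = −tan(-23.8°) tan(-17.400°) = -0.1382, H₀ = 1.7095 rad.
Bracket: H₀ sin φ sin δ + cos φ cos δ sin H₀ = 1.7095×-0.40355×-0.29904 + 0.91496×0.95424×0.99040 = 0.206298 + 0.864710 = 1.071008.
Q̄ = (S₀/π) × [bracket] = (1361/π) × 1.071008 = 463.98 W/m².
Daily total = Q̄ × 24.00 h × 3600 s/h = 463.98 × 24.00 × 3600 / 10⁶ = 40.09 MJ/m².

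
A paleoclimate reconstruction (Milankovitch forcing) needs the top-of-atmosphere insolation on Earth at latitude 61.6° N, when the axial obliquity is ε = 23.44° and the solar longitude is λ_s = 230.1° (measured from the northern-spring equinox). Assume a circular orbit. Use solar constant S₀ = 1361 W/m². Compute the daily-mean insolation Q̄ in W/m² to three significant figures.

Solar declination: sin δ = sin ε · sin λ_s = sin 23.44° × sin 230.1° = -0.30517, so δ = -17.768°.
cos H₀ = −tan(+61.6°) tan(-17.768°) = 0.5927, H₀ = 0.9364 rad.
Bracket: H₀ sin φ sin δ + cos φ cos δ sin H₀ = 0.9364×0.87965×-0.30517 + 0.47562×0.95230×0.80544 = -0.251370 + 0.364810 = 0.113440.
Q̄ = (S₀/π) × [bracket] = (1361/π) × 0.113440 = 49.14 W/m².

Q̄ ≈ 49.1 W/m²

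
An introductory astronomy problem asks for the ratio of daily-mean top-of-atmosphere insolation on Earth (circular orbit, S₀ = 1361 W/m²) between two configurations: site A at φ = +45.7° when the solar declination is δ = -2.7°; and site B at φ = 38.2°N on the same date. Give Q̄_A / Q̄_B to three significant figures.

Q̄_A / Q̄_B ≈ 0.873

— Configuration A (φ=+45.7°):
cos H₀ = −tan(+45.7°) tan(-2.700°) = 0.0483, H₀ = 1.5225 rad.
Bracket: H₀ sin φ sin δ + cos φ cos δ sin H₀ = 1.5225×0.71569×-0.04711 + 0.69842×0.99889×0.99883 = -0.051333 + 0.696829 = 0.645496.
Q̄ = (S₀/π) × [bracket] = (1361/π) × 0.645496 = 279.64 W/m².
— Configuration B (φ=+38.2°):
cos H₀ = −tan(+38.2°) tan(-2.700°) = 0.0371, H₀ = 1.5337 rad.
Bracket: H₀ sin φ sin δ + cos φ cos δ sin H₀ = 1.5337×0.61841×-0.04711 + 0.78586×0.99889×0.99931 = -0.044682 + 0.784446 = 0.739764.
Q̄ = (S₀/π) × [bracket] = (1361/π) × 0.739764 = 320.48 W/m².
Ratio Q̄_A / Q̄_B = 279.64 / 320.48 = 0.8726.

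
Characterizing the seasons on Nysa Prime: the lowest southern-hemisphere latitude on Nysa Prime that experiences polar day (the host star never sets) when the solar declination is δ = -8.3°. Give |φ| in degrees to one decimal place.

|φ| = 81.7°

Polar day requires cos H₀ = −tan φ tan δ ≤ −1, i.e. tan φ tan δ ≥ 1.
The boundary is |tan φ| · |tan δ| = 1, so |φ| = 90° − |δ| = 90° − 8.3° = 81.7° in the southern hemisphere.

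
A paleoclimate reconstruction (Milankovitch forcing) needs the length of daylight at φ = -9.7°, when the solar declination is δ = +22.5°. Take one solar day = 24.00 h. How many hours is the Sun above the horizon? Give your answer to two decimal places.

cos H₀ = −tan φ · tan δ = −tan(-9.7°) × tan(+22.500°) = 0.0708, so H₀ = 1.4999 rad = 85.94°.
Daylight = 2H₀/(2π) × 24.00 h = (1.4999/π) × 24.00 = 11.46 h.

11.46 h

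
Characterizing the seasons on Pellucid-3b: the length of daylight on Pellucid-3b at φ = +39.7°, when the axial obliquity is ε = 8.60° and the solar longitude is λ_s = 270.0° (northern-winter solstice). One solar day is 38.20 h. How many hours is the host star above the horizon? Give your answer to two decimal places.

17.57 h

Solar declination: sin δ = sin ε · sin λ_s = sin 8.60° × sin 270.0° = -0.14954, so δ = -8.600°.
cos H₀ = −tan φ · tan δ = −tan(+39.7°) × tan(-8.600°) = 0.1256, so H₀ = 1.4449 rad = 82.79°.
Daylight = 2H₀/(2π) × 38.20 h = (1.4449/π) × 38.20 = 17.57 h.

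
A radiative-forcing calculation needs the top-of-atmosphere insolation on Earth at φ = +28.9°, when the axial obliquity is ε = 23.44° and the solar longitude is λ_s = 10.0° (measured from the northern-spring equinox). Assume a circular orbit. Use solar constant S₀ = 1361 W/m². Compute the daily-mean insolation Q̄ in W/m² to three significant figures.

Q̄ ≈ 401 W/m²

Solar declination: sin δ = sin ε · sin λ_s = sin 23.44° × sin 10.0° = 0.06908, so δ = +3.961°.
cos H₀ = −tan(+28.9°) tan(+3.961°) = -0.0382, H₀ = 1.6090 rad.
Bracket: H₀ sin φ sin δ + cos φ cos δ sin H₀ = 1.6090×0.48328×0.06908 + 0.87546×0.99761×0.99927 = 0.053716 + 0.872730 = 0.926446.
Q̄ = (S₀/π) × [bracket] = (1361/π) × 0.926446 = 401.4 W/m².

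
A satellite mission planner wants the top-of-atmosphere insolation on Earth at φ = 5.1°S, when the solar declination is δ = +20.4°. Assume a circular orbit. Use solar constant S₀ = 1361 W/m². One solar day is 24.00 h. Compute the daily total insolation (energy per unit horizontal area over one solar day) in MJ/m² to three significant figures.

33.1 MJ/m²

cos H₀ = −tan(-5.1°) tan(+20.400°) = 0.0332, H₀ = 1.5376 rad.
Bracket: H₀ sin φ sin δ + cos φ cos δ sin H₀ = 1.5376×-0.08889×0.34857 + 0.99604×0.93728×0.99945 = -0.047642 + 0.933055 = 0.885413.
Q̄ = (S₀/π) × [bracket] = (1361/π) × 0.885413 = 383.58 W/m².
Daily total = Q̄ × 24.00 h × 3600 s/h = 383.58 × 24.00 × 3600 / 10⁶ = 33.14 MJ/m².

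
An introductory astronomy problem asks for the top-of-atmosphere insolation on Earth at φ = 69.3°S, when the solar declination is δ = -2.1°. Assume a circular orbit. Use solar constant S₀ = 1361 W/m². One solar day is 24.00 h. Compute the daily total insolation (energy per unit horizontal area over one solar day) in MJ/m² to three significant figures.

cos H₀ = −tan(-69.3°) tan(-2.100°) = -0.0970, H₀ = 1.6680 rad.
Bracket: H₀ sin φ sin δ + cos φ cos δ sin H₀ = 1.6680×-0.93544×-0.03664 + 0.35347×0.99933×0.99528 = 0.057170 + 0.351566 = 0.408736.
Q̄ = (S₀/π) × [bracket] = (1361/π) × 0.408736 = 177.07 W/m².
Daily total = Q̄ × 24.00 h × 3600 s/h = 177.07 × 24.00 × 3600 / 10⁶ = 15.30 MJ/m².

15.3 MJ/m²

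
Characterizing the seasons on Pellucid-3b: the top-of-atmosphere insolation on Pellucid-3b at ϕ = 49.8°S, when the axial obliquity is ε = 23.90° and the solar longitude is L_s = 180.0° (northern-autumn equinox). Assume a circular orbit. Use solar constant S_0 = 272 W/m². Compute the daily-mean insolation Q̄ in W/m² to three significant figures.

Solar declination: sin δ = sin ε · sin L_s = sin 23.90° × sin 180.0° = 0.00000, so δ = +0.000°.
cos h₀ = −tan(-49.8°) tan(+0.000°) = 0.0000, h₀ = 1.5708 rad.
Bracket: h₀ sin ϕ sin δ + cos ϕ cos δ sin h₀ = 1.5708×-0.76380×0.00000 + 0.64546×1.00000×1.00000 = -0.000000 + 0.645460 = 0.645460.
Q̄ = (S_0/π) × [bracket] = (272/π) × 0.645460 = 55.88 W/m².

Q̄ ≈ 55.9 W/m²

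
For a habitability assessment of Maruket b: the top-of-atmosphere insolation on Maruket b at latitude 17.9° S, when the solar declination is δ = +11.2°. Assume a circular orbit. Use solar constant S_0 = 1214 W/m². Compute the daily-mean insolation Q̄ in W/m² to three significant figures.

Q̄ ≈ 325 W/m²

cos h₀ = −tan(-17.9°) tan(+11.200°) = 0.0640, h₀ = 1.5068 rad.
Bracket: h₀ sin ϕ sin δ + cos ϕ cos δ sin h₀ = 1.5068×-0.30736×0.19423 + 0.95159×0.98096×0.99795 = -0.089954 + 0.931558 = 0.841604.
Q̄ = (S_0/π) × [bracket] = (1214/π) × 0.841604 = 325.2 W/m².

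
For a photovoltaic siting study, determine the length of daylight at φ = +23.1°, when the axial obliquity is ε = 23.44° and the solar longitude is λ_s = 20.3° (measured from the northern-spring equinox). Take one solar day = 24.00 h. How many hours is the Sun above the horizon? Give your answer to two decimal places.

12.45 h

Solar declination: sin δ = sin ε · sin λ_s = sin 23.44° × sin 20.3° = 0.13801, so δ = +7.933°.
cos H₀ = −tan φ · tan δ = −tan(+23.1°) × tan(+7.933°) = -0.0594, so H₀ = 1.6303 rad = 93.41°.
Daylight = 2H₀/(2π) × 24.00 h = (1.6303/π) × 24.00 = 12.45 h.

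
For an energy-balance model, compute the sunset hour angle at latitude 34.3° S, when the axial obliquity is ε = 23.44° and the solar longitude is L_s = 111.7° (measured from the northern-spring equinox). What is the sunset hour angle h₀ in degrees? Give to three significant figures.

h₀ = 74.3°

Solar declination: sin δ = sin ε · sin L_s = sin 23.44° × sin 111.7° = 0.36960, so δ = +21.691°.
cos h₀ = −tan ϕ · tan δ = −tan(-34.3°) × tan(+21.691°) = 0.2713, so h₀ = 1.2960 rad = 74.26°.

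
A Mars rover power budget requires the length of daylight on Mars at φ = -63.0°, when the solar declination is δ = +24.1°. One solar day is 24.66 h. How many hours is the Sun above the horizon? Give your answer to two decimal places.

3.92 h

cos H₀ = −tan φ · tan δ = −tan(-63.0°) × tan(+24.100°) = 0.8779, so H₀ = 0.4993 rad = 28.61°.
Daylight = 2H₀/(2π) × 24.66 h = (0.4993/π) × 24.66 = 3.92 h.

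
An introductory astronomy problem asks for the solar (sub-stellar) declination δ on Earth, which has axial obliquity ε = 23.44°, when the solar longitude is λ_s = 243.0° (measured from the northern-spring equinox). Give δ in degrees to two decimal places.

δ = -20.76°

sin δ = sin ε · sin λ_s = sin 23.44° × sin 243.0° = -0.354432.
δ = arcsin(-0.354432) = -20.76°.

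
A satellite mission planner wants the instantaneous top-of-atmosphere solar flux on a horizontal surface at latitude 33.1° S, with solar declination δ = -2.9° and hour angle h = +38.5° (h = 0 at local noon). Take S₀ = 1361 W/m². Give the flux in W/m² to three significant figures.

cos θ_z = sin φ sin δ + cos φ cos δ cos h = 0.027629 + 0.654766 = 0.682395.
Flux = S₀ · cos θ_z = 1361 × 0.682395 = 928.7 W/m².

929 W/m²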